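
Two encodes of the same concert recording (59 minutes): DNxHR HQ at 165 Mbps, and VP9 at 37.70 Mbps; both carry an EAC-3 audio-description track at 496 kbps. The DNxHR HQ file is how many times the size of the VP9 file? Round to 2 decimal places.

4.33

59 min = 3540 s
Audio: 496 kbps = 0.496 Mbps.
DNxHR HQ: 165.496 Mbps × 3540 s = 585855.8 Mb = 68.203 GiB.
VP9: 38.196 Mbps × 3540 s = 135213.8 Mb = 15.741 GiB.
Ratio: 68.203 / 15.741 = 4.333.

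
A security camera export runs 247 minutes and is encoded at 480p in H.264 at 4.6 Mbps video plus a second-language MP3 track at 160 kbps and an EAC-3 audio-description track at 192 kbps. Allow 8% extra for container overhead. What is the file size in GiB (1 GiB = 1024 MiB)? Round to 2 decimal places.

247 min = 14820 s
Audio total: 160 + 192 = 352 kbps = 0.352 Mbps.
Total bitrate: 4.6 + 0.352 = 4.952 Mbps.
Stream data: 4.952 Mbps × 14820 s = 73388.6 Mb.
With 8% container overhead: ×1.08.
79,260 Mb = 9,907,466,400 bytes ÷ 1,073,741,824 = 9.227 GiB.

9.23 GiB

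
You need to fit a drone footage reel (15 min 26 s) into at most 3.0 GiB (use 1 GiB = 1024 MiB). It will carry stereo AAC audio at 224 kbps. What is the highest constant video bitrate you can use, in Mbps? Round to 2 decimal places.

27.61 Mbps

Budget: 3.0 GiB = 25769.8 Mb.
15 min 26 s = 926 s
Total bitrate budget: 25769.8 Mb / 926 s = 27.829 Mbps.
Audio: 224 kbps = 0.224 Mbps.
Video: 27.829 − 0.224 = 27.605 Mbps.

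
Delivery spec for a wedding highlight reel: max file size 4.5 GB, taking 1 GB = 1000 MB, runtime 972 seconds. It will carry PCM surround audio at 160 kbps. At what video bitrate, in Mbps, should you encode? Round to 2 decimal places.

Budget: 4.5 GB = 36000.0 Mb.
Total bitrate budget: 36000.0 Mb / 972 s = 37.037 Mbps.
Audio: 160 kbps = 0.160 Mbps.
Video: 37.037 − 0.160 = 36.877 Mbps.

36.88 Mbps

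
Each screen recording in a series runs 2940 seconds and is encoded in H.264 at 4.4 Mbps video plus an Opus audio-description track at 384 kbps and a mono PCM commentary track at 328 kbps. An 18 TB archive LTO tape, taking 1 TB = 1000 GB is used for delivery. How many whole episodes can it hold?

9581

Audio total: 384 + 328 = 712 kbps = 0.712 Mbps.
Total bitrate: 5.112 Mbps.
Per item: 5.112 Mbps × 2940 s = 15,029 Mb = 1,879 MB.
Capacity: 18 TB = 144,000,000 Mb; 9581.30 items → 9581 complete.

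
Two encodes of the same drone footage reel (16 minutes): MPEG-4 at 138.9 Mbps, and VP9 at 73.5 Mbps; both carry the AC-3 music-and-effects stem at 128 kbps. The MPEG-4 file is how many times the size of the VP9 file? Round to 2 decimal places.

16 min = 960 s
Audio: 128 kbps = 0.128 Mbps.
MPEG-4: 139.028 Mbps × 960 s = 133466.9 Mb = 16.683 GB.
VP9: 73.628 Mbps × 960 s = 70682.9 Mb = 8.835 GB.
Ratio: 16.683 / 8.835 = 1.888.

1.89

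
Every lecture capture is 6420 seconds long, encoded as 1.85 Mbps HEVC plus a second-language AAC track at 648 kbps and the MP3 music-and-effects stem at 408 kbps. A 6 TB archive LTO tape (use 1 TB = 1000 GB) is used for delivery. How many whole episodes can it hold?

2572

Audio total: 648 + 408 = 1056 kbps = 1.056 Mbps.
Total bitrate: 2.906 Mbps.
Per item: 2.906 Mbps × 6420 s = 18,657 Mb = 2,332 MB.
Capacity: 6 TB = 48,000,000 Mb; 2572.83 items → 2572 complete.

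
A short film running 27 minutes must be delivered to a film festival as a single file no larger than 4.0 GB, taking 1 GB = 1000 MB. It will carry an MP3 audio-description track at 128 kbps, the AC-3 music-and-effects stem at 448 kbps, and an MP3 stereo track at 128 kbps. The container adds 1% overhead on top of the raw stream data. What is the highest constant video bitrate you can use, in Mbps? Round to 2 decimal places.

18.85 Mbps

Budget: 4.0 GB = 32000.0 Mb.
Stream payload after overhead: 32000.0 / 1.01 = 31683.2 Mb.
27 min = 1620 s
Total bitrate budget: 31683.2 Mb / 1620 s = 19.558 Mbps.
Audio total: 128 + 448 + 128 = 704 kbps = 0.704 Mbps.
Video: 19.558 − 0.704 = 18.854 Mbps.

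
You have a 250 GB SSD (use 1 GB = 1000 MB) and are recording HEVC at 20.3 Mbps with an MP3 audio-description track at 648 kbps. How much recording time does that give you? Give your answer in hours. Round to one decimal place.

26.5 hours

Audio: 648 kbps = 0.648 Mbps.
Total bitrate: 20.3 + 0.648 = 20.948 Mbps.
Capacity: 250 GB = 2,000,000 Mb.
Recording time: 2,000,000 / 20.948 = 95,475 s ≈ 26.5 hours.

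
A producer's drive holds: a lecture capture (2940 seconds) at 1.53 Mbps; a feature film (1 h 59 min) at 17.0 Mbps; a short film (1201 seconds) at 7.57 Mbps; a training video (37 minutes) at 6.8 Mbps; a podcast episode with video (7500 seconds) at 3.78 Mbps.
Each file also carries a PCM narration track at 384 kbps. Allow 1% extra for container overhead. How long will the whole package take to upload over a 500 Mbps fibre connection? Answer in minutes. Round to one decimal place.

Audio: 384 kbps = 0.384 Mbps.
lecture capture: 1.914 Mbps × 2940 s × 1.01 = 5683.4 Mb
feature film: 17.384 Mbps × 7140 s × 1.01 = 125363.0 Mb
short film: 7.954 Mbps × 1201 s × 1.01 = 9648.3 Mb
training video: 7.184 Mbps × 2220 s × 1.01 = 16108.0 Mb
podcast episode with video: 4.164 Mbps × 7500 s × 1.01 = 31542.3 Mb
Total: 188345.0 Mb = 23543.1 MB.
At 500 Mbps: 188345.0 / 500 = 377 s ≈ 6.28 minutes.

6.3 minutes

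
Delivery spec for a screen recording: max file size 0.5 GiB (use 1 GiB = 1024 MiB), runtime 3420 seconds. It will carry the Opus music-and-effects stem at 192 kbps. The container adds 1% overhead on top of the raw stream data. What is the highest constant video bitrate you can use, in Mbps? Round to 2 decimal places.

1.05 Mbps

Budget: 0.5 GiB = 4295.0 Mb.
Stream payload after overhead: 4295.0 / 1.01 = 4252.4 Mb.
Total bitrate budget: 4252.4 Mb / 3420 s = 1.243 Mbps.
Audio: 192 kbps = 0.192 Mbps.
Video: 1.243 − 0.192 = 1.051 Mbps.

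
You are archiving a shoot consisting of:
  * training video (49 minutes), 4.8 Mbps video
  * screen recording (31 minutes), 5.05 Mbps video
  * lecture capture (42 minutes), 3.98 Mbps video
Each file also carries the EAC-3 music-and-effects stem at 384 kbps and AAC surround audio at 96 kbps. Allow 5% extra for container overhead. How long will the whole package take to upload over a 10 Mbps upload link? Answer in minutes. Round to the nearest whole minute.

Audio total: 384 + 96 = 480 kbps = 0.480 Mbps.
training video: 5.280 Mbps × 2940 s × 1.05 = 16299.4 Mb
screen recording: 5.530 Mbps × 1860 s × 1.05 = 10800.1 Mb
lecture capture: 4.460 Mbps × 2520 s × 1.05 = 11801.2 Mb
Total: 38900.6 Mb = 4862.6 MB.
At 10 Mbps: 38900.6 / 10 = 3890 s ≈ 64.8 minutes.

65 minutes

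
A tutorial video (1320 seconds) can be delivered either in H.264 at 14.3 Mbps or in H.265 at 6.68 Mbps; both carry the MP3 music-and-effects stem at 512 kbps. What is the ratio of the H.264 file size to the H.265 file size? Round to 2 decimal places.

Audio: 512 kbps = 0.512 Mbps.
H.264: 14.812 Mbps × 1320 s = 19551.8 Mb = 2.444 GB.
H.265: 7.192 Mbps × 1320 s = 9493.4 Mb = 1.187 GB.
Ratio: 2.444 / 1.187 = 2.060.

2.06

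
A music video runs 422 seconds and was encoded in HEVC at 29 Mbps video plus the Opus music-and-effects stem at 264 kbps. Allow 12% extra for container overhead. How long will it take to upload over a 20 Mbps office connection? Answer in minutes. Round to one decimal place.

11.5 minutes

Audio: 264 kbps = 0.264 Mbps.
Total bitrate: 29.264 Mbps.
File: 29.264 Mbps × 422 s = 12349.4 Mb.
With 12% container overhead: ×1.12. → 13831.3 Mb.
At 20 Mbps: 13831.3 / 20 = 691.6 s ≈ 11.5 minutes.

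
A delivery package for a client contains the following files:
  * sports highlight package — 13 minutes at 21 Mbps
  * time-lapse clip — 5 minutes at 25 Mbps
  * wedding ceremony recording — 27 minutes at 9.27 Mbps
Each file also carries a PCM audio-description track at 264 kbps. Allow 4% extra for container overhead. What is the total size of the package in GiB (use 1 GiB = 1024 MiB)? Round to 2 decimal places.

4.80 GiB

Audio: 264 kbps = 0.264 Mbps.
sports highlight package: 21.264 Mbps × 780 s × 1.04 = 17249.4 Mb
time-lapse clip: 25.264 Mbps × 300 s × 1.04 = 7882.4 Mb
wedding ceremony recording: 9.534 Mbps × 1620 s × 1.04 = 16062.9 Mb
Total: 41194.6 Mb = 5149.3 MB.
= 4.796 GiB.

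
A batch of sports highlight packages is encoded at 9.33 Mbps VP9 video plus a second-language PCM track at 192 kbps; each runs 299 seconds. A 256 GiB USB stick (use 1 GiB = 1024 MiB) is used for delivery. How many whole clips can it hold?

Audio: 192 kbps = 0.192 Mbps.
Total bitrate: 9.522 Mbps.
Per item: 9.522 Mbps × 299 s = 2,847 Mb = 355.9 MB.
Capacity: 256 GiB = 2,199,023 Mb; 772.38 items → 772 complete.

772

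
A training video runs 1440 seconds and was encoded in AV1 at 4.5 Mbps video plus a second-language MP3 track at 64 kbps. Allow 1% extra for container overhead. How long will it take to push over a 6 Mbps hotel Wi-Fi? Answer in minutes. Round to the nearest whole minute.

18 minutes

Audio: 64 kbps = 0.064 Mbps.
Total bitrate: 4.564 Mbps.
File: 4.564 Mbps × 1440 s = 6572.2 Mb.
With 1% container overhead: ×1.01. → 6637.9 Mb.
At 6 Mbps: 6637.9 / 6 = 1106.3 s ≈ 18.4 minutes.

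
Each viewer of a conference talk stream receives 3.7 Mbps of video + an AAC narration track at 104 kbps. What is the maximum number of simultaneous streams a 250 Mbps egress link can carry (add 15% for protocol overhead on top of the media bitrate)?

Audio: 104 kbps = 0.104 Mbps.
Per-viewer media rate: 3.804 Mbps.
On the wire with 15% overhead: 4.375 Mbps.
250 Mbps = 250.0 Mbps; 250.0 / 4.375 = 57.15 → 57 viewers.

57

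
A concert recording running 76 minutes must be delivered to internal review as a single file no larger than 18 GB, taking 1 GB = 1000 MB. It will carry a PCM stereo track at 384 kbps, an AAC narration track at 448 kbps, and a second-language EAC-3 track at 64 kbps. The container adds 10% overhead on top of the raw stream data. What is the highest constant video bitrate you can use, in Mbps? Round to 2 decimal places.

Budget: 18 GB = 144000.0 Mb.
Stream payload after overhead: 144000.0 / 1.10 = 130909.1 Mb.
76 min = 4560 s
Total bitrate budget: 130909.1 Mb / 4560 s = 28.708 Mbps.
Audio total: 384 + 448 + 64 = 896 kbps = 0.896 Mbps.
Video: 28.708 − 0.896 = 27.812 Mbps.

27.81 Mbps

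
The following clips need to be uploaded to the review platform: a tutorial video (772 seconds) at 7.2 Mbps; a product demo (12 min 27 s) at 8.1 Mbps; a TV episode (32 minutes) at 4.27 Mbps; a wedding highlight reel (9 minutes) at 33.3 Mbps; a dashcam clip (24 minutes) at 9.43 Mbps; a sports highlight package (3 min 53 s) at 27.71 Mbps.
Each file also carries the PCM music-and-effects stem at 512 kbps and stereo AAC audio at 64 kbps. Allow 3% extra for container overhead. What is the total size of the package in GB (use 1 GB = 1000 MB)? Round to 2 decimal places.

7.86 GB

Audio total: 512 + 64 = 576 kbps = 0.576 Mbps.
tutorial video: 7.776 Mbps × 772 s × 1.03 = 6183.2 Mb
product demo: 8.676 Mbps × 747 s × 1.03 = 6675.4 Mb
TV episode: 4.846 Mbps × 1920 s × 1.03 = 9583.4 Mb
wedding highlight reel: 33.876 Mbps × 540 s × 1.03 = 18841.8 Mb
dashcam clip: 10.006 Mbps × 1440 s × 1.03 = 14840.9 Mb
sports highlight package: 28.286 Mbps × 233 s × 1.03 = 6788.4 Mb
Total: 62913.1 Mb = 7864.1 MB.
= 7.864 GB.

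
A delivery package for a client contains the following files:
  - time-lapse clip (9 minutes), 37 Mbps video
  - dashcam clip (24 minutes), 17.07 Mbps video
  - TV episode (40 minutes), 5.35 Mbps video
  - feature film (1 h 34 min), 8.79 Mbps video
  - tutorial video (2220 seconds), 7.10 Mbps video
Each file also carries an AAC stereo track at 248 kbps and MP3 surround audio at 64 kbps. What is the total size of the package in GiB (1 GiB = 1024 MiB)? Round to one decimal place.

Audio total: 248 + 64 = 312 kbps = 0.312 Mbps.
time-lapse clip: 37.312 Mbps × 540 s = 20148.5 Mb
dashcam clip: 17.382 Mbps × 1440 s = 25030.1 Mb
TV episode: 5.662 Mbps × 2400 s = 13588.8 Mb
feature film: 9.102 Mbps × 5640 s = 51335.3 Mb
tutorial video: 7.412 Mbps × 2220 s = 16454.6 Mb
Total: 126557.3 Mb = 15819.7 MB.
= 14.73 GiB.

14.7 GiB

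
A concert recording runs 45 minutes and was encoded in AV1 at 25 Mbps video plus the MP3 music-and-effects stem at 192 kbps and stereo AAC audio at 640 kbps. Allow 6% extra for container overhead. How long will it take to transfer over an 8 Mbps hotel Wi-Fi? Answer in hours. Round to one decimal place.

2.6 hours

45 min = 2700 s
Audio total: 192 + 640 = 832 kbps = 0.832 Mbps.
Total bitrate: 25.832 Mbps.
File: 25.832 Mbps × 2700 s = 69746.4 Mb.
With 6% container overhead: ×1.06. → 73931.2 Mb.
At 8 Mbps: 73931.2 / 8 = 9241.4 s ≈ 2.57 hours.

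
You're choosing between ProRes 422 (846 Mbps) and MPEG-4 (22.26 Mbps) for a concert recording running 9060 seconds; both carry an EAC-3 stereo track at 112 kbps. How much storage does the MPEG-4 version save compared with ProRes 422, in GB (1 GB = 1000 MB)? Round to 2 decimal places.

932.89 GB

Audio: 112 kbps = 0.112 Mbps.
ProRes 422: 846.112 Mbps × 9060 s = 7665774.7 Mb = 958.222 GB.
MPEG-4: 22.372 Mbps × 9060 s = 202690.3 Mb = 25.336 GB.
Saving: 958.222 − 25.336 = 932.886 GB.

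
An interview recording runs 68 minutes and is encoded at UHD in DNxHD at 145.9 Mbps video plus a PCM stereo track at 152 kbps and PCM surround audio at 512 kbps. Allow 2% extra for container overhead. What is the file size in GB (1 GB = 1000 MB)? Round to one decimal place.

68 min = 4080 s
Audio total: 152 + 512 = 664 kbps = 0.664 Mbps.
Total bitrate: 145.9 + 0.664 = 146.564 Mbps.
Stream data: 146.564 Mbps × 4080 s = 597981.1 Mb.
With 2% container overhead: ×1.02.
609,941 Mb ÷ 8 = 76,243 MB → 76.24 GB.

76.2 GB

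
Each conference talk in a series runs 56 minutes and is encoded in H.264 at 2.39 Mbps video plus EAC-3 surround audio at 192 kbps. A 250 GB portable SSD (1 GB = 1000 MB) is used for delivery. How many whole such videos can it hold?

56 min = 3360 s
Audio: 192 kbps = 0.192 Mbps.
Total bitrate: 2.582 Mbps.
Per item: 2.582 Mbps × 3360 s = 8,676 Mb = 1,084 MB.
Capacity: 250 GB = 2,000,000 Mb; 230.53 items → 230 complete.

230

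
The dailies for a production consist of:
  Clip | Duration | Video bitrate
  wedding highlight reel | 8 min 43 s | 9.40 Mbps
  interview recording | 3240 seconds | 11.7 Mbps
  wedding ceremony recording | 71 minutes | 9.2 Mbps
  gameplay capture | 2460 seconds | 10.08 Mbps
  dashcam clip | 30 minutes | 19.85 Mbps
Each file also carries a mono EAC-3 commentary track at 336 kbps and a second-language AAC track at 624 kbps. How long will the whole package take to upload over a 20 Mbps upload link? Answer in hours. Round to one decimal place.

Audio total: 336 + 624 = 960 kbps = 0.960 Mbps.
wedding highlight reel: 10.360 Mbps × 523 s = 5418.3 Mb
interview recording: 12.660 Mbps × 3240 s = 41018.4 Mb
wedding ceremony recording: 10.160 Mbps × 4260 s = 43281.6 Mb
gameplay capture: 11.040 Mbps × 2460 s = 27158.4 Mb
dashcam clip: 20.810 Mbps × 1800 s = 37458.0 Mb
Total: 154334.7 Mb = 19291.8 MB.
At 20 Mbps: 154334.7 / 20 = 7717 s ≈ 2.14 hours.

2.1 hours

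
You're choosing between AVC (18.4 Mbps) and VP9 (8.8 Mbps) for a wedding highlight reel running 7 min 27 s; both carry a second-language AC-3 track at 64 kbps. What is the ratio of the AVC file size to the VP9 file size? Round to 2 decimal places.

7 min 27 s = 447 s
Audio: 64 kbps = 0.064 Mbps.
AVC: 18.464 Mbps × 447 s = 8253.4 Mb = 0.961 GiB.
VP9: 8.864 Mbps × 447 s = 3962.2 Mb = 0.461 GiB.
Ratio: 0.961 / 0.461 = 2.083.

2.08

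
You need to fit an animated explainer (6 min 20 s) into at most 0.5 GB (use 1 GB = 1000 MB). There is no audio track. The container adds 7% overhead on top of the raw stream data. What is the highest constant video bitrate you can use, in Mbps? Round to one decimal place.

9.8 Mbps

Budget: 0.5 GB = 4000.0 Mb.
Stream payload after overhead: 4000.0 / 1.07 = 3738.3 Mb.
6 min 20 s = 380 s
Total bitrate budget: 3738.3 Mb / 380 s = 9.838 Mbps.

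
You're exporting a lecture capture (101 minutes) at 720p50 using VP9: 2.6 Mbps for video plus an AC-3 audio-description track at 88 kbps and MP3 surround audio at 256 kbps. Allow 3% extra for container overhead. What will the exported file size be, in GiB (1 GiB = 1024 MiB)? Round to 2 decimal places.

2.14 GiB

101 min = 6060 s
Audio total: 88 + 256 = 344 kbps = 0.344 Mbps.
Total bitrate: 2.6 + 0.344 = 2.944 Mbps.
Stream data: 2.944 Mbps × 6060 s = 17840.6 Mb.
With 3% container overhead: ×1.03.
18,376 Mb = 2,296,982,400 bytes ÷ 1,073,741,824 = 2.139 GiB.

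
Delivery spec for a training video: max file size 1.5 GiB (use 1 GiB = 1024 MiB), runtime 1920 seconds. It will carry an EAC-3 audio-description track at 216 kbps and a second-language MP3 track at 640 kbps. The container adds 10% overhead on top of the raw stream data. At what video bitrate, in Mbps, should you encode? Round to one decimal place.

Budget: 1.5 GiB = 12884.9 Mb.
Stream payload after overhead: 12884.9 / 1.10 = 11713.5 Mb.
Total bitrate budget: 11713.5 Mb / 1920 s = 6.101 Mbps.
Audio total: 216 + 640 = 856 kbps = 0.856 Mbps.
Video: 6.101 − 0.856 = 5.245 Mbps.

5.2 Mbps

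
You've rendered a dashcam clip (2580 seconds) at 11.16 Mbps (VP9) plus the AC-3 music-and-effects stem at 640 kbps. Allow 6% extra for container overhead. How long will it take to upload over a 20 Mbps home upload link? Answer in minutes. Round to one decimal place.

Audio: 640 kbps = 0.640 Mbps.
Total bitrate: 11.800 Mbps.
File: 11.800 Mbps × 2580 s = 30444.0 Mb.
With 6% container overhead: ×1.06. → 32270.6 Mb.
At 20 Mbps: 32270.6 / 20 = 1613.5 s ≈ 26.9 minutes.

26.9 minutes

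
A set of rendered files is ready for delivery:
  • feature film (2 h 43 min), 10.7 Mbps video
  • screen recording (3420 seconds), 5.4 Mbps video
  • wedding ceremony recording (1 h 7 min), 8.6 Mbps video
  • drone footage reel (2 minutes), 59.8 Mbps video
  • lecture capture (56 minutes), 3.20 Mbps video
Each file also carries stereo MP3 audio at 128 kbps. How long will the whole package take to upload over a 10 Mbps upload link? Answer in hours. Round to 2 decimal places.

4.95 hours

Audio: 128 kbps = 0.128 Mbps.
feature film: 10.828 Mbps × 9780 s = 105897.8 Mb
screen recording: 5.528 Mbps × 3420 s = 18905.8 Mb
wedding ceremony recording: 8.728 Mbps × 4020 s = 35086.6 Mb
drone footage reel: 59.928 Mbps × 120 s = 7191.4 Mb
lecture capture: 3.328 Mbps × 3360 s = 11182.1 Mb
Total: 178263.6 Mb = 22283.0 MB.
At 10 Mbps: 178263.6 / 10 = 17826 s ≈ 4.95 hours.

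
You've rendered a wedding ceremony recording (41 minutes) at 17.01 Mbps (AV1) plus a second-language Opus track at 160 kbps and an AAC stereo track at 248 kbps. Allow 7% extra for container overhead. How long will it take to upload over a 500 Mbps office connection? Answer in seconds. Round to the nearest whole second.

41 min = 2460 s
Audio total: 160 + 248 = 408 kbps = 0.408 Mbps.
Total bitrate: 17.418 Mbps.
File: 17.418 Mbps × 2460 s = 42848.3 Mb.
With 7% container overhead: ×1.07. → 45847.7 Mb.
At 500 Mbps: 45847.7 / 500 = 91.7 s ≈ 91.7 seconds.

92 seconds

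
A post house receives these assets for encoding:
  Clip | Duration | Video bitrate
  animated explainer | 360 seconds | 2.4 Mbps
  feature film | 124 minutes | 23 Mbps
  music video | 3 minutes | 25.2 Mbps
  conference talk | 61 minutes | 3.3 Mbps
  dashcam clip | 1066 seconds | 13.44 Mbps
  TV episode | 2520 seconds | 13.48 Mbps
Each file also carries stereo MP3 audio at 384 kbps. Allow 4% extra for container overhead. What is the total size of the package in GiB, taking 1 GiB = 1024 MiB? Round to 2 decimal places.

29.39 GiB

Audio: 384 kbps = 0.384 Mbps.
animated explainer: 2.784 Mbps × 360 s × 1.04 = 1042.3 Mb
feature film: 23.384 Mbps × 7440 s × 1.04 = 180936.0 Mb
music video: 25.584 Mbps × 180 s × 1.04 = 4789.3 Mb
conference talk: 3.684 Mbps × 3660 s × 1.04 = 14022.8 Mb
dashcam clip: 13.824 Mbps × 1066 s × 1.04 = 15325.8 Mb
TV episode: 13.864 Mbps × 2520 s × 1.04 = 36334.8 Mb
Total: 252451.1 Mb = 31556.4 MB.
= 29.39 GiB.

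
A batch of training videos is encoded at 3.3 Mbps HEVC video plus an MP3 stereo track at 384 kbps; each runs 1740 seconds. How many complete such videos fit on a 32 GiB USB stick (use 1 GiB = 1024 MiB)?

Audio: 384 kbps = 0.384 Mbps.
Total bitrate: 3.684 Mbps.
Per item: 3.684 Mbps × 1740 s = 6,410 Mb = 801.3 MB.
Capacity: 32 GiB = 274,878 Mb; 42.88 items → 42 complete.

42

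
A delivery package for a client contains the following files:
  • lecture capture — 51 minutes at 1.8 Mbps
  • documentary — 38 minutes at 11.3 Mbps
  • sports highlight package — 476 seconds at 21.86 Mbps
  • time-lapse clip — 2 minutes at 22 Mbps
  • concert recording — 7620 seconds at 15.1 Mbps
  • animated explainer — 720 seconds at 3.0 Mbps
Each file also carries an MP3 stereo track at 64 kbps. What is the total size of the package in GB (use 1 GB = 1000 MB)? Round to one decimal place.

Audio: 64 kbps = 0.064 Mbps.
lecture capture: 1.864 Mbps × 3060 s = 5703.8 Mb
documentary: 11.364 Mbps × 2280 s = 25909.9 Mb
sports highlight package: 21.924 Mbps × 476 s = 10435.8 Mb
time-lapse clip: 22.064 Mbps × 120 s = 2647.7 Mb
concert recording: 15.164 Mbps × 7620 s = 115549.7 Mb
animated explainer: 3.064 Mbps × 720 s = 2206.1 Mb
Total: 162453.0 Mb = 20306.6 MB.
= 20.31 GB.

20.3 GB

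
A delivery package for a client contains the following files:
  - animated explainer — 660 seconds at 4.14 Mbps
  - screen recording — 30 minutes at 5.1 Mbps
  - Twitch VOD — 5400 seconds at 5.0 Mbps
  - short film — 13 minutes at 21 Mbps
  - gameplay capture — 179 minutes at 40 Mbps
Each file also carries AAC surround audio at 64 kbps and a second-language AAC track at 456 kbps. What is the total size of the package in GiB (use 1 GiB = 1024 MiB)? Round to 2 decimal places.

Audio total: 64 + 456 = 520 kbps = 0.520 Mbps.
animated explainer: 4.660 Mbps × 660 s = 3075.6 Mb
screen recording: 5.620 Mbps × 1800 s = 10116.0 Mb
Twitch VOD: 5.520 Mbps × 5400 s = 29808.0 Mb
short film: 21.520 Mbps × 780 s = 16785.6 Mb
gameplay capture: 40.520 Mbps × 10740 s = 435184.8 Mb
Total: 494970.0 Mb = 61871.2 MB.
= 57.62 GiB.

57.62 GiB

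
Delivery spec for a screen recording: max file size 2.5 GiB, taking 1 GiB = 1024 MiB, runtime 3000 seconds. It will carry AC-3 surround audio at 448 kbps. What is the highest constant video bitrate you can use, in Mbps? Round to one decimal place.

Budget: 2.5 GiB = 21474.8 Mb.
Total bitrate budget: 21474.8 Mb / 3000 s = 7.158 Mbps.
Audio: 448 kbps = 0.448 Mbps.
Video: 7.158 − 0.448 = 6.710 Mbps.

6.7 Mbps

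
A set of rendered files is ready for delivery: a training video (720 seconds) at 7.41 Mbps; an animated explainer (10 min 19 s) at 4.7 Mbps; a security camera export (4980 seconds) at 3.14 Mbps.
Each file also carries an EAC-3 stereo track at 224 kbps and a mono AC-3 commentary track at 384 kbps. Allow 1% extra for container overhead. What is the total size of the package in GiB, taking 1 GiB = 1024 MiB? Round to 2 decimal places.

3.26 GiB

Audio total: 224 + 384 = 608 kbps = 0.608 Mbps.
training video: 8.018 Mbps × 720 s × 1.01 = 5830.7 Mb
animated explainer: 5.308 Mbps × 619 s × 1.01 = 3318.5 Mb
security camera export: 3.748 Mbps × 4980 s × 1.01 = 18851.7 Mb
Total: 28000.9 Mb = 3500.1 MB.
= 3.260 GiB.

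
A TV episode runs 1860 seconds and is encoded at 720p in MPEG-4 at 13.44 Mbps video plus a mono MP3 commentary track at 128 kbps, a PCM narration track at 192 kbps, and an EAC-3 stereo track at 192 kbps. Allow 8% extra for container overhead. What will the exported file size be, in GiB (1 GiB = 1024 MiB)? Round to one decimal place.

3.3 GiB

Audio total: 128 + 192 + 192 = 512 kbps = 0.512 Mbps.
Total bitrate: 13.44 + 0.512 = 13.952 Mbps.
Stream data: 13.952 Mbps × 1860 s = 25950.7 Mb.
With 8% container overhead: ×1.08.
28,027 Mb = 3,503,347,200 bytes ÷ 1,073,741,824 = 3.263 GiB.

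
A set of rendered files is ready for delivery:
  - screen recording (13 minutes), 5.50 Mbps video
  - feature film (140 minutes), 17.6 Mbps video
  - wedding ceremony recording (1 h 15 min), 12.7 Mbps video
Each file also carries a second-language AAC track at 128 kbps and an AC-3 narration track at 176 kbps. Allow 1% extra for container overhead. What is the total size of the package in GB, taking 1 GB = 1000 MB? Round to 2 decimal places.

26.95 GB

Audio total: 128 + 176 = 304 kbps = 0.304 Mbps.
screen recording: 5.804 Mbps × 780 s × 1.01 = 4572.4 Mb
feature film: 17.904 Mbps × 8400 s × 1.01 = 151897.5 Mb
wedding ceremony recording: 13.004 Mbps × 4500 s × 1.01 = 59103.2 Mb
Total: 215573.1 Mb = 26946.6 MB.
= 26.95 GB.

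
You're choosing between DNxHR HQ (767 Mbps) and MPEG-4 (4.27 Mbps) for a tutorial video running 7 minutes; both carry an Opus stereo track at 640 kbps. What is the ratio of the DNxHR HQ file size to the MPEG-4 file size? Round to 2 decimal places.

156.34

7 min = 420 s
Audio: 640 kbps = 0.640 Mbps.
DNxHR HQ: 767.640 Mbps × 420 s = 322408.8 Mb = 37.533 GiB.
MPEG-4: 4.910 Mbps × 420 s = 2062.2 Mb = 0.240 GiB.
Ratio: 37.533 / 0.240 = 156.342.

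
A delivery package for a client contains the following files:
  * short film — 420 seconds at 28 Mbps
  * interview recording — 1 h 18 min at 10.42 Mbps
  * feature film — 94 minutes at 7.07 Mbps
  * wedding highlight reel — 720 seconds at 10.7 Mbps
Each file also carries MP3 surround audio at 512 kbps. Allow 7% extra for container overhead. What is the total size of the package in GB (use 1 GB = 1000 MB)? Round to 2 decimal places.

Audio: 512 kbps = 0.512 Mbps.
short film: 28.512 Mbps × 420 s × 1.07 = 12813.3 Mb
interview recording: 10.932 Mbps × 4680 s × 1.07 = 54743.1 Mb
feature film: 7.582 Mbps × 5640 s × 1.07 = 45755.9 Mb
wedding highlight reel: 11.212 Mbps × 720 s × 1.07 = 8637.7 Mb
Total: 121950.0 Mb = 15243.7 MB.
= 15.24 GB.

15.24 GB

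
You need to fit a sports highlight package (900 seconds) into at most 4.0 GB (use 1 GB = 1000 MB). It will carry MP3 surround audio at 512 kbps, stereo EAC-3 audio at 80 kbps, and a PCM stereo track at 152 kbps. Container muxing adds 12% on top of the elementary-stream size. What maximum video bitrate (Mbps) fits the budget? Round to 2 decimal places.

31.00 Mbps

Budget: 4.0 GB = 32000.0 Mb.
Stream payload after overhead: 32000.0 / 1.12 = 28571.4 Mb.
Total bitrate budget: 28571.4 Mb / 900 s = 31.746 Mbps.
Audio total: 512 + 80 + 152 = 744 kbps = 0.744 Mbps.
Video: 31.746 − 0.744 = 31.002 Mbps.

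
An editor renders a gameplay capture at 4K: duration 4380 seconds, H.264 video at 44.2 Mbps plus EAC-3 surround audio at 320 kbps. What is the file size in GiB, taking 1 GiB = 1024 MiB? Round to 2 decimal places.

22.70 GiB

Audio: 320 kbps = 0.320 Mbps.
Total bitrate: 44.2 + 0.320 = 44.520 Mbps.
Stream data: 44.520 Mbps × 4380 s = 194997.6 Mb.
194,998 Mb = 24,374,700,000 bytes ÷ 1,073,741,824 = 22.70 GiB.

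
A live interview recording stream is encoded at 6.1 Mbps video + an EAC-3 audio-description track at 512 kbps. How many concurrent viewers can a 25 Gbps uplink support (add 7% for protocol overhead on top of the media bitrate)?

3533

Audio: 512 kbps = 0.512 Mbps.
Per-viewer media rate: 6.612 Mbps.
On the wire with 7% overhead: 7.075 Mbps.
25 Gbps = 25,000 Mbps; 25,000 / 7.075 = 3533.65 → 3533 viewers.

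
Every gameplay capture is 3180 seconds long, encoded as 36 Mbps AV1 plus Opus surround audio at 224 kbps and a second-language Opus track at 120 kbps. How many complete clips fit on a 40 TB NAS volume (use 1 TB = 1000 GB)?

2768

Audio total: 224 + 120 = 344 kbps = 0.344 Mbps.
Total bitrate: 36.344 Mbps.
Per item: 36.344 Mbps × 3180 s = 115,574 Mb = 14,447 MB.
Capacity: 40 TB = 320,000,000 Mb; 2768.79 items → 2768 complete.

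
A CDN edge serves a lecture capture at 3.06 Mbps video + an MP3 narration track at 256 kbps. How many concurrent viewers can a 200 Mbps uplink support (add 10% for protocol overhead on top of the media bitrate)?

54

Audio: 256 kbps = 0.256 Mbps.
Per-viewer media rate: 3.316 Mbps.
On the wire with 10% overhead: 3.648 Mbps.
200 Mbps = 200.0 Mbps; 200.0 / 3.648 = 54.83 → 54 viewers.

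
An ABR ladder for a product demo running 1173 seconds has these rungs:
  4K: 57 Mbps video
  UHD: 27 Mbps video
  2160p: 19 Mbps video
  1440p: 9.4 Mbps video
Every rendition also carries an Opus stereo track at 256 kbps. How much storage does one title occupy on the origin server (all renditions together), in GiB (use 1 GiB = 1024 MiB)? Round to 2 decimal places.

15.49 GiB

Audio: 256 kbps = 0.256 Mbps.
Sum of rendition bitrates: (57+0.256) + (27+0.256) + (19+0.256) + (9.4+0.256) = 113.424 Mbps.
× 1173 s = 133,046 Mb = 16,631 MB = 15.49 GiB.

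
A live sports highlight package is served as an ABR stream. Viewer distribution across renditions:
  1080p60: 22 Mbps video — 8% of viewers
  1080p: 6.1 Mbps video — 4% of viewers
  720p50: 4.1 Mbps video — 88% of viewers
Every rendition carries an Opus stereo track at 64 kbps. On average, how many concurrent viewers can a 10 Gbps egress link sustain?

Audio: 64 kbps = 0.064 Mbps.
Average per-viewer bitrate: 0.08×22.064 + 0.04×6.164 + 0.88×4.164 = 5.676 Mbps.
10 Gbps = 10,000 Mbps; 10,000 / 5.676 = 1761.80 → 1761.

1761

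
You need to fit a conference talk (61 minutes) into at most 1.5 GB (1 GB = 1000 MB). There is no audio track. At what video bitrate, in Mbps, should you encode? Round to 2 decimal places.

Budget: 1.5 GB = 12000.0 Mb.
61 min = 3660 s
Total bitrate budget: 12000.0 Mb / 3660 s = 3.279 Mbps.

3.28 Mbps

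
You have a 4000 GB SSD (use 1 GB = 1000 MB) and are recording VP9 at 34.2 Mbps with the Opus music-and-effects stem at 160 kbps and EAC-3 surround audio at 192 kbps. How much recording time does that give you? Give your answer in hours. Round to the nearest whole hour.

257 hours

Audio total: 160 + 192 = 352 kbps = 0.352 Mbps.
Total bitrate: 34.2 + 0.352 = 34.552 Mbps.
Capacity: 4000 GB = 32,000,000 Mb.
Recording time: 32,000,000 / 34.552 = 926,140 s ≈ 257 hours.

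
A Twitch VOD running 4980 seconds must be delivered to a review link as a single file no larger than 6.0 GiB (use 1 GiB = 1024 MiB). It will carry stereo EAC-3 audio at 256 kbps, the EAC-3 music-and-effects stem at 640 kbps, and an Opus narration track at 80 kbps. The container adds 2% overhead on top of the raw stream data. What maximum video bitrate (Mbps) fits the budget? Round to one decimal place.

9.2 Mbps

Budget: 6.0 GiB = 51539.6 Mb.
Stream payload after overhead: 51539.6 / 1.02 = 50529.0 Mb.
Total bitrate budget: 50529.0 Mb / 4980 s = 10.146 Mbps.
Audio total: 256 + 640 + 80 = 976 kbps = 0.976 Mbps.
Video: 10.146 − 0.976 = 9.170 Mbps.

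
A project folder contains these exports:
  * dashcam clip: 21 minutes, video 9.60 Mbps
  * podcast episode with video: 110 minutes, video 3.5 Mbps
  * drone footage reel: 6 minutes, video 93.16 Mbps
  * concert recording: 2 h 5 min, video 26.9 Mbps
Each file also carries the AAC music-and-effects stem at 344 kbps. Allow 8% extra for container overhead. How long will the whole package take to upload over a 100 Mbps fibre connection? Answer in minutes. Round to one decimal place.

Audio: 344 kbps = 0.344 Mbps.
dashcam clip: 9.944 Mbps × 1260 s × 1.08 = 13531.8 Mb
podcast episode with video: 3.844 Mbps × 6600 s × 1.08 = 27400.0 Mb
drone footage reel: 93.504 Mbps × 360 s × 1.08 = 36354.4 Mb
concert recording: 27.244 Mbps × 7500 s × 1.08 = 220676.4 Mb
Total: 297962.6 Mb = 37245.3 MB.
At 100 Mbps: 297962.6 / 100 = 2980 s ≈ 49.7 minutes.

49.7 minutes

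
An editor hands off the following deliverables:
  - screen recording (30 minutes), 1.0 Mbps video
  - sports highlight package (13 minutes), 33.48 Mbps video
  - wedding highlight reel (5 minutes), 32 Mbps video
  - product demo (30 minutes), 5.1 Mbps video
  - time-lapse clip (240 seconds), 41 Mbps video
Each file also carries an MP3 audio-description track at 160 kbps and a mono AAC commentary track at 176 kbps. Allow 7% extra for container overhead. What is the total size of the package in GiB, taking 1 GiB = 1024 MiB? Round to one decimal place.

Audio total: 160 + 176 = 336 kbps = 0.336 Mbps.
screen recording: 1.336 Mbps × 1800 s × 1.07 = 2573.1 Mb
sports highlight package: 33.816 Mbps × 780 s × 1.07 = 28222.8 Mb
wedding highlight reel: 32.336 Mbps × 300 s × 1.07 = 10379.9 Mb
product demo: 5.436 Mbps × 1800 s × 1.07 = 10469.7 Mb
time-lapse clip: 41.336 Mbps × 240 s × 1.07 = 10615.1 Mb
Total: 62260.6 Mb = 7782.6 MB.
= 7.248 GiB.

7.2 GiB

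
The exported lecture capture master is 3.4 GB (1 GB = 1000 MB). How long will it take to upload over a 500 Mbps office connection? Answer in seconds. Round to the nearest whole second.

54 seconds

File: 3.4 GB = 27200.0 Mb.
At 500 Mbps: 27200.0 / 500 = 54.4 s ≈ 54.4 seconds.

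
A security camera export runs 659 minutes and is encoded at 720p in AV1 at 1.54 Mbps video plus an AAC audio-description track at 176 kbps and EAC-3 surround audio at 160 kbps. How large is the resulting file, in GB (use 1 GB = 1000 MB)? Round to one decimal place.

9.3 GB

659 min = 39540 s
Audio total: 176 + 160 = 336 kbps = 0.336 Mbps.
Total bitrate: 1.54 + 0.336 = 1.876 Mbps.
Stream data: 1.876 Mbps × 39540 s = 74177.0 Mb.
74,177 Mb ÷ 8 = 9,272 MB → 9.272 GB.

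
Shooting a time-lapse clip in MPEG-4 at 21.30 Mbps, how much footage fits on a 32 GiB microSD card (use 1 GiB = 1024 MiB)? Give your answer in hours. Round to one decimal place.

Capacity: 32 GiB = 274,878 Mb.
Recording time: 274,878 / 21.300 = 12,905 s ≈ 3.58 hours.

3.6 hours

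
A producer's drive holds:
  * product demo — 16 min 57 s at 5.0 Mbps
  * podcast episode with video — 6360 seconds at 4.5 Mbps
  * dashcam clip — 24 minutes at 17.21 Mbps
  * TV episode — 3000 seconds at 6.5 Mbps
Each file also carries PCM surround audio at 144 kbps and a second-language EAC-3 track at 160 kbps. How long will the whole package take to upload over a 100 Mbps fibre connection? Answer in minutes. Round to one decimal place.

13.6 minutes

Audio total: 144 + 160 = 304 kbps = 0.304 Mbps.
product demo: 5.304 Mbps × 1017 s = 5394.2 Mb
podcast episode with video: 4.804 Mbps × 6360 s = 30553.4 Mb
dashcam clip: 17.514 Mbps × 1440 s = 25220.2 Mb
TV episode: 6.804 Mbps × 3000 s = 20412.0 Mb
Total: 81579.8 Mb = 10197.5 MB.
At 100 Mbps: 81579.8 / 100 = 816 s ≈ 13.6 minutes.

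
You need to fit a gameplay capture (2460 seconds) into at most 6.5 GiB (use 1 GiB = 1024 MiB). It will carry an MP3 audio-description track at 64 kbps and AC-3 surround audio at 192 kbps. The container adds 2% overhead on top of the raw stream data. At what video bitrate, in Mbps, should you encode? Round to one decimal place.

22.0 Mbps

Budget: 6.5 GiB = 55834.6 Mb.
Stream payload after overhead: 55834.6 / 1.02 = 54739.8 Mb.
Total bitrate budget: 54739.8 Mb / 2460 s = 22.252 Mbps.
Audio total: 64 + 192 = 256 kbps = 0.256 Mbps.
Video: 22.252 − 0.256 = 21.996 Mbps.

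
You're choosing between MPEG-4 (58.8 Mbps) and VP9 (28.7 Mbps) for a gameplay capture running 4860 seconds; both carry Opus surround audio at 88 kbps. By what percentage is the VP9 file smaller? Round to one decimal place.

51.1%

Audio: 88 kbps = 0.088 Mbps.
MPEG-4: 58.888 Mbps × 4860 s = 286195.7 Mb = 33.318 GiB.
VP9: 28.788 Mbps × 4860 s = 139909.7 Mb = 16.288 GiB.
Reduction: (1 − 16.288/33.318) × 100 = 51.11%.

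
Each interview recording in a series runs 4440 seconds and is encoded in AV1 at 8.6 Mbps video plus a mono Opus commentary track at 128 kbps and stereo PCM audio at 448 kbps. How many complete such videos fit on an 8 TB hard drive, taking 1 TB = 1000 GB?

1570

Audio total: 128 + 448 = 576 kbps = 0.576 Mbps.
Total bitrate: 9.176 Mbps.
Per item: 9.176 Mbps × 4440 s = 40,741 Mb = 5,093 MB.
Capacity: 8 TB = 64,000,000 Mb; 1570.88 items → 1570 complete.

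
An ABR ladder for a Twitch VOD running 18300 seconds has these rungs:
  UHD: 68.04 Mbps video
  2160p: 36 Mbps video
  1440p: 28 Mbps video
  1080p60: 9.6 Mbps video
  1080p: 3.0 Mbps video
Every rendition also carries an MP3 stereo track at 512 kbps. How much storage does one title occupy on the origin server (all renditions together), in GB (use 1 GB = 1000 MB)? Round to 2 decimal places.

Audio: 512 kbps = 0.512 Mbps.
Sum of rendition bitrates: (68.04+0.512) + (36+0.512) + (28+0.512) + (9.6+0.512) + (3.0+0.512) = 147.200 Mbps.
× 18300 s = 2,693,760 Mb = 336,720 MB = 336.7 GB.

336.72 GB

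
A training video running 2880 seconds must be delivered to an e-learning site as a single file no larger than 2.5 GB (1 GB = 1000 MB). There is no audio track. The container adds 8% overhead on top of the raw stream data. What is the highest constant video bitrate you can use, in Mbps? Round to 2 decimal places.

Budget: 2.5 GB = 20000.0 Mb.
Stream payload after overhead: 20000.0 / 1.08 = 18518.5 Mb.
Total bitrate budget: 18518.5 Mb / 2880 s = 6.430 Mbps.

6.43 Mbps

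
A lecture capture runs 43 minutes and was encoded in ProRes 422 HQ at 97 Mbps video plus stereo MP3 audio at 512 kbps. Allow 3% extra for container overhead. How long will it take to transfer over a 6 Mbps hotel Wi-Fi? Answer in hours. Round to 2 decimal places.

43 min = 2580 s
Audio: 512 kbps = 0.512 Mbps.
Total bitrate: 97.512 Mbps.
File: 97.512 Mbps × 2580 s = 251581.0 Mb.
With 3% container overhead: ×1.03. → 259128.4 Mb.
At 6 Mbps: 259128.4 / 6 = 43188.1 s ≈ 12 hours.

12.00 hours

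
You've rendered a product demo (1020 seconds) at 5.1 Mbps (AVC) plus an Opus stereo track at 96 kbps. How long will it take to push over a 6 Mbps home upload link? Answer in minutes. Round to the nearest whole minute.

15 minutes

Audio: 96 kbps = 0.096 Mbps.
Total bitrate: 5.196 Mbps.
File: 5.196 Mbps × 1020 s = 5299.9 Mb.
At 6 Mbps: 5299.9 / 6 = 883.3 s ≈ 14.7 minutes.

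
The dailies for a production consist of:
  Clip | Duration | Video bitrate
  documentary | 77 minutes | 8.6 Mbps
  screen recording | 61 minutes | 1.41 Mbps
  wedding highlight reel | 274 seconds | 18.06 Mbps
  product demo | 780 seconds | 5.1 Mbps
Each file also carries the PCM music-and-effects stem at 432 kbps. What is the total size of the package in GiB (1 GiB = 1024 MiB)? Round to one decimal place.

6.7 GiB

Audio: 432 kbps = 0.432 Mbps.
documentary: 9.032 Mbps × 4620 s = 41727.8 Mb
screen recording: 1.842 Mbps × 3660 s = 6741.7 Mb
wedding highlight reel: 18.492 Mbps × 274 s = 5066.8 Mb
product demo: 5.532 Mbps × 780 s = 4315.0 Mb
Total: 57851.3 Mb = 7231.4 MB.
= 6.735 GiB.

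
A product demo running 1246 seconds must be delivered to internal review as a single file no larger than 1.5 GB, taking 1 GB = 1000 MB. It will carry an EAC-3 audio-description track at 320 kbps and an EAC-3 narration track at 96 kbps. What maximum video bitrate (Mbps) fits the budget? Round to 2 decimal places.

9.21 Mbps

Budget: 1.5 GB = 12000.0 Mb.
Total bitrate budget: 12000.0 Mb / 1246 s = 9.631 Mbps.
Audio total: 320 + 96 = 416 kbps = 0.416 Mbps.
Video: 9.631 − 0.416 = 9.215 Mbps.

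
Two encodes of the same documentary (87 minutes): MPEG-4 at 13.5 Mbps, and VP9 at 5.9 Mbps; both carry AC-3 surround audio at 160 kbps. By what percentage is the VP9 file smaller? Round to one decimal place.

87 min = 5220 s
Audio: 160 kbps = 0.160 Mbps.
MPEG-4: 13.660 Mbps × 5220 s = 71305.2 Mb = 8.301 GiB.
VP9: 6.060 Mbps × 5220 s = 31633.2 Mb = 3.683 GiB.
Reduction: (1 − 3.683/8.301) × 100 = 55.64%.

55.6%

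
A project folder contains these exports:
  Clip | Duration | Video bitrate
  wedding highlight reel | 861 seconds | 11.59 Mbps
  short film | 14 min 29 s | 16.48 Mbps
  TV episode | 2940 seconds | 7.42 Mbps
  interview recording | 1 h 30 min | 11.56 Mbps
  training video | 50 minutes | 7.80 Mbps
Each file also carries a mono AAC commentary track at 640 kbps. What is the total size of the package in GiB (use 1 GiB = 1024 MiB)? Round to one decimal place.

Audio: 640 kbps = 0.640 Mbps.
wedding highlight reel: 12.230 Mbps × 861 s = 10530.0 Mb
short film: 17.120 Mbps × 869 s = 14877.3 Mb
TV episode: 8.060 Mbps × 2940 s = 23696.4 Mb
interview recording: 12.200 Mbps × 5400 s = 65880.0 Mb
training video: 8.440 Mbps × 3000 s = 25320.0 Mb
Total: 140303.7 Mb = 17538.0 MB.
= 16.33 GiB.

16.3 GiB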